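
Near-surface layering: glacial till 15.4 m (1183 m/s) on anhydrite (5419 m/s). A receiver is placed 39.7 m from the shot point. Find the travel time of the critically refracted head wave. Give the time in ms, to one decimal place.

θ_c = arcsin(V₁/V₂) = arcsin(1183/5419) = 12.61°, cos θ_c = 0.9759.
Intercept time tᵢ = 2h cos θ_c / V₁ = 2·15.4·0.9759/1183 = 0.02541 s.
t = x/V₂ + tᵢ = 39.7/5419 + 0.02541 = 0.03273 s.

32.7 ms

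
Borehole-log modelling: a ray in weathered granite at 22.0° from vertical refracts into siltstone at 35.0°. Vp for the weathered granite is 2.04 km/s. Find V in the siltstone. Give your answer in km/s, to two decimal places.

sin 22.0° = 0.3746; sin 35.0° = 0.5736.
V₂ = V₁·(sin θ₂/sin θ₁) = 2.04·(0.5736/0.3746) = 3.12 km/s.

3.12 km/s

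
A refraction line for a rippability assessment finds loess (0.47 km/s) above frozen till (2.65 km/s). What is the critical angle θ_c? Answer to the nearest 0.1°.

Critical incidence: sin θ_c = V₁/V₂ = 0.47/2.65 = 0.1774.
θ_c = arcsin 0.1774 = 10.22°.

10.2°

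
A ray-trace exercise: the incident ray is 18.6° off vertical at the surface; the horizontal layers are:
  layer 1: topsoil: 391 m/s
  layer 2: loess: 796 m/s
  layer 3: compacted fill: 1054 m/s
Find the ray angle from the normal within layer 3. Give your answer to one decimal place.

59.3°

Snell's law across each interface conserves sin θ / V, so sin θ_3 = V_3·sin θ₁/V₁.
sin θ_3 = 1054 × sin 18.6° / 391 = 0.8598.
θ_3 = arcsin 0.8598 = 59.29°.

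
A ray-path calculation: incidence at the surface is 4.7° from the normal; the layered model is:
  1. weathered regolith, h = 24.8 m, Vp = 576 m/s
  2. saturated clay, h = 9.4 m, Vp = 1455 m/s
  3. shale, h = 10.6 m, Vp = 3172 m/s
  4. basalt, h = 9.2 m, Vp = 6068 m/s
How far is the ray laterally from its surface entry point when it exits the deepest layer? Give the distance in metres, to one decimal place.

Apply Snell's law at each interface; in layer i the horizontal offset is hᵢ·tan θᵢ.
Layer 1: θ = 4.70°; offset = 24.8·tan 4.70° = 2.039 m.
Layer 2: sin θ = 1455·sin 4.7°/576 = 0.2070, θ = 11.95°; offset = 9.4·tan 11.95° = 1.989 m.
Layer 3: sin θ = 3172·sin 4.7°/576 = 0.4512, θ = 26.82°; offset = 10.6·tan 26.82° = 5.360 m.
Layer 4: sin θ = 6068·sin 4.7°/576 = 0.8632, θ = 59.68°; offset = 9.2·tan 59.68° = 15.730 m.
Summing the layer offsets gives 25.117 m.

25.1 m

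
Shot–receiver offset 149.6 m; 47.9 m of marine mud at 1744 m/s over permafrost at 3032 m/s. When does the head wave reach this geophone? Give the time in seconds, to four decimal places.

θ_c = arcsin(V₁/V₂) = arcsin(1744/3032) = 35.11°, cos θ_c = 0.8180.
Intercept time tᵢ = 2h cos θ_c / V₁ = 2·47.9·0.8180/1744 = 0.04493 s.
t = x/V₂ + tᵢ = 149.6/3032 + 0.04493 = 0.09427 s.

0.0943 s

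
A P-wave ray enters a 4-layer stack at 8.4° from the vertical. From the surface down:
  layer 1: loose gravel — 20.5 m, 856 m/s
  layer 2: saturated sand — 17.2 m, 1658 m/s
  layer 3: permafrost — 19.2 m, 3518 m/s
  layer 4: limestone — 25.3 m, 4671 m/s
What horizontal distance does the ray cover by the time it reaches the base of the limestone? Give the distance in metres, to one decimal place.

Apply Snell's law at each interface; in layer i the horizontal offset is hᵢ·tan θᵢ.
Layer 1: θ = 8.40°; offset = 20.5·tan 8.40° = 3.027 m.
Layer 2: sin θ = 1658·sin 8.4°/856 = 0.2830, θ = 16.44°; offset = 17.2·tan 16.44° = 5.074 m.
Layer 3: sin θ = 3518·sin 8.4°/856 = 0.6004, θ = 36.90°; offset = 19.2·tan 36.90° = 14.414 m.
Layer 4: sin θ = 4671·sin 8.4°/856 = 0.7971, θ = 52.86°; offset = 25.3·tan 52.86° = 33.402 m.
Summing the layer offsets gives 55.917 m.

55.9 m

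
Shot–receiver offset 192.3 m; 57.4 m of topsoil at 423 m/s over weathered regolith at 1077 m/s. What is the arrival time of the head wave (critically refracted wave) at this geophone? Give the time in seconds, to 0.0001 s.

θ_c = arcsin(V₁/V₂) = arcsin(423/1077) = 23.13°, cos θ_c = 0.9196.
Intercept time tᵢ = 2h cos θ_c / V₁ = 2·57.4·0.9196/423 = 0.24959 s.
t = x/V₂ + tᵢ = 192.3/1077 + 0.24959 = 0.42814 s.

0.4281 s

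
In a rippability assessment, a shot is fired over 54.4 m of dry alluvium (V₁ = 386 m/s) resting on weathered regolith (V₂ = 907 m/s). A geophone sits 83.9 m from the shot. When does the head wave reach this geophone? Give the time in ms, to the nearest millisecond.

348 ms

θ_c = arcsin(V₁/V₂) = arcsin(386/907) = 25.19°, cos θ_c = 0.9049.
Intercept time tᵢ = 2h cos θ_c / V₁ = 2·54.4·0.9049/386 = 0.25507 s.
t = x/V₂ + tᵢ = 83.9/907 + 0.25507 = 0.34757 s.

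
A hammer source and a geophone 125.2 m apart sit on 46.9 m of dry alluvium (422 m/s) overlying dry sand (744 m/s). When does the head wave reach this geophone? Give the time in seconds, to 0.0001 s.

θ_c = arcsin(V₁/V₂) = arcsin(422/744) = 34.56°, cos θ_c = 0.8236.
Intercept time tᵢ = 2h cos θ_c / V₁ = 2·46.9·0.8236/422 = 0.18306 s.
t = x/V₂ + tᵢ = 125.2/744 + 0.18306 = 0.35134 s.

0.3513 s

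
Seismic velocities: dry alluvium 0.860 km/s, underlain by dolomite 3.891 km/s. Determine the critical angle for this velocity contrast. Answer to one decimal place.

Critical incidence: sin θ_c = V₁/V₂ = 0.860/3.891 = 0.2210.
θ_c = arcsin 0.2210 = 12.77°.

12.8°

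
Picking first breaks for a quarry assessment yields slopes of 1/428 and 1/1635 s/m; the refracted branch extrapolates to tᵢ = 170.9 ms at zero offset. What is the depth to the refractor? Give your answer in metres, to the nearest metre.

38 m

h = tᵢ·V₁·V₂ / (2·√(V₂²−V₁²)).
√(V₂²−V₁²) = √(1635² − 428²) = 1578.0 m/s.
h = 0.1709 s × 428 × 1635 / (2 × 1578.0) = 37.89 m.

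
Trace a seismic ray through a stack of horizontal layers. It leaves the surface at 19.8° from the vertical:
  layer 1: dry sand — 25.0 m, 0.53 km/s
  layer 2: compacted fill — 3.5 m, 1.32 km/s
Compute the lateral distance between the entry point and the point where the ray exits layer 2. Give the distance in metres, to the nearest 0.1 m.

Ray parameter p = sin 19.8° / 0.53 km/s = 6.3913e-01 s/km.
Layer 1: θ = 19.80°; offset = 25.0·tan 19.80° = 9.001 m.
Layer 2: sin θ = p·1.32 = 0.8436 → θ = 57.53°; offset = 3.5·tan 57.53° = 5.500 m.
Σ offsets = 14.500 m.

14.5 m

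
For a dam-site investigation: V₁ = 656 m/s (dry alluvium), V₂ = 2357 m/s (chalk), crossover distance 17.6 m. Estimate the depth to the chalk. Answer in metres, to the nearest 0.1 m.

6.6 m

h = (x_cross/2)·√((V₂−V₁)/(V₂+V₁)).
(V₂−V₁)/(V₂+V₁) = (2357−656)/(2357+656) = 0.5646; √ = 0.7514.
h = (17.6/2)·0.7514 = 6.61 m.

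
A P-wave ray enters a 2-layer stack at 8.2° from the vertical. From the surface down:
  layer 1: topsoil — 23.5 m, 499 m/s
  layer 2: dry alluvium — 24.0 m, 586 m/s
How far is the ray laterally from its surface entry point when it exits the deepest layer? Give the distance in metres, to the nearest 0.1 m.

Apply Snell's law at each interface; in layer i the horizontal offset is hᵢ·tan θᵢ.
Layer 1: θ = 8.20°; offset = 23.5·tan 8.20° = 3.386 m.
Layer 2: sin θ = 586·sin 8.2°/499 = 0.1675, θ = 9.64°; offset = 24.0·tan 9.64° = 4.078 m.
Summing the layer offsets gives 7.464 m.

7.5 m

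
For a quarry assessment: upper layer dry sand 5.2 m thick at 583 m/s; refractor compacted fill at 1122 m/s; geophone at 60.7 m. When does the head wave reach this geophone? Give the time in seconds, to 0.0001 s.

0.0693 s

t = x/V₂ + 2h·√(V₂²−V₁²)/(V₁V₂).
√(V₂²−V₁²) = √(1122²−583²) = 958.6 m/s; delay term = 2·5.2·958.6/(583·1122) = 0.01524 s.
t = 60.7/1122 + 0.01524 = 0.06934 s.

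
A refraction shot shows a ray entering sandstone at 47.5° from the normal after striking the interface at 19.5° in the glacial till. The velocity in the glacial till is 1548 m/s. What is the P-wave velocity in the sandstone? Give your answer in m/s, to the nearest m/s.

3419 m/s

sin 19.5° = 0.3338; sin 47.5° = 0.7373.
V₂ = V₁·(sin θ₂/sin θ₁) = 1548·(0.7373/0.3338) = 3419.06 m/s.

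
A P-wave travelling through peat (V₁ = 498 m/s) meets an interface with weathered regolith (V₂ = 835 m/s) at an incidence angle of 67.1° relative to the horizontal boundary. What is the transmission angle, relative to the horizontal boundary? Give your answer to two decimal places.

Angle from the normal: 90° − 67.1° = 22.9°.
sin θ₁/V₁ = sin θ₂/V₂ ⇒ sin θ₂ = 835·sin 22.9°/498 = 835·0.3891/498 = 0.6524.
θ₂ = arcsin 0.6524 = 40.73° from the normal.
From the interface: 90° − 40.73° = 49.27°.

49.27°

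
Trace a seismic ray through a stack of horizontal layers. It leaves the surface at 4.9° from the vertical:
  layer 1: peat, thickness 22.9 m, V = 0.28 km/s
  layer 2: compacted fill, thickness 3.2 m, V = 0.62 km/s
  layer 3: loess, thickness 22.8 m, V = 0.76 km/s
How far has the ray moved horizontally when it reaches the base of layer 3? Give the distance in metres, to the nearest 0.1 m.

Apply Snell's law at each interface; in layer i the horizontal offset is hᵢ·tan θᵢ.
Layer 1: θ = 4.90°; offset = 22.9·tan 4.90° = 1.963 m.
Layer 2: sin θ = 0.62·sin 4.9°/0.28 = 0.1891, θ = 10.90°; offset = 3.2·tan 10.90° = 0.616 m.
Layer 3: sin θ = 0.76·sin 4.9°/0.28 = 0.2318, θ = 13.41°; offset = 22.8·tan 13.41° = 5.434 m.
Σ offsets = 8.014 m.

8.0 m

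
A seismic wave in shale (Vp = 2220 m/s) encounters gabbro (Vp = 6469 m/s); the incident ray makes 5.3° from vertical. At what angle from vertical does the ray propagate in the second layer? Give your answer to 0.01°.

15.61°

sin θ₁/V₁ = sin θ₂/V₂ ⇒ sin θ₂ = 6469·sin 5.3°/2220 = 6469·0.0924/2220 = 0.2692.
θ₂ = arcsin 0.2692 = 15.61° from the normal.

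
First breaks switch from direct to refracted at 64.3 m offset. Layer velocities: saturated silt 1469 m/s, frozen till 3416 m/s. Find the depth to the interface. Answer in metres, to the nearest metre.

20 m

x_cross = 2h·√((V₂+V₁)/(V₂−V₁)) → h = x_cross / (2·√((V₂+V₁)/(V₂−V₁))).
√((V₂+V₁)/(V₂−V₁)) = √((3416+1469)/(3416−1469)) = 1.5840.
h = 64.3 / (2·1.5840) = 20.30 m.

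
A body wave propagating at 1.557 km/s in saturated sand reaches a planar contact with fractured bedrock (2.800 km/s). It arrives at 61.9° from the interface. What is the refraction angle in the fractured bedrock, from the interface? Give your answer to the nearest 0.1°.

Angle from the normal: 90° − 61.9° = 28.1°.
Snell's law: sin θ₂ = (V₂/V₁)·sin θ₁ = (2.800/1.557)·sin 28.1° = 0.8470.
θ₂ = sin⁻¹(0.8470) = 57.89° (from vertical).
From the interface: 90° − 57.89° = 32.11°.

32.1°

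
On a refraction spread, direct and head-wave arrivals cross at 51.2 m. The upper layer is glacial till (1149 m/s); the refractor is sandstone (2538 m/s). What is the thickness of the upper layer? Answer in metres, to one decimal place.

x_cross = 2h·√((V₂+V₁)/(V₂−V₁)) → h = x_cross / (2·√((V₂+V₁)/(V₂−V₁))).
√((V₂+V₁)/(V₂−V₁)) = √((2538+1149)/(2538−1149)) = 1.6292.
h = 51.2 / (2·1.6292) = 15.71 m.

15.7 m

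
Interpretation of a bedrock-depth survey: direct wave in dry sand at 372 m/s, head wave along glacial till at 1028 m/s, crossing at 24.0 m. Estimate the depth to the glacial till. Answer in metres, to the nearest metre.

x_cross = 2h·√((V₂+V₁)/(V₂−V₁)) → h = x_cross / (2·√((V₂+V₁)/(V₂−V₁))).
√((V₂+V₁)/(V₂−V₁)) = √((1028+372)/(1028−372)) = 1.4609.
h = 24.0 / (2·1.4609) = 8.21 m.

8 m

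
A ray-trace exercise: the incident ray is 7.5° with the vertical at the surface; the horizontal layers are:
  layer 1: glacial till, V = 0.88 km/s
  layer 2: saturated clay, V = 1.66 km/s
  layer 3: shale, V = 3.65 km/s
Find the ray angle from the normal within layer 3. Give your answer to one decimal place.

32.8°

Snell's law across each interface conserves sin θ / V, so sin θ_3 = V_3·sin θ₁/V₁.
sin θ_3 = 3.65 × sin 7.5° / 0.88 = 0.5414.
θ_3 = arcsin 0.5414 = 32.78°.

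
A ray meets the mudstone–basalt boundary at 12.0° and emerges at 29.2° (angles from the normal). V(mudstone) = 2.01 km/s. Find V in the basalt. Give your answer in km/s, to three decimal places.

4.716 km/s

sin 12.0° = 0.2079; sin 29.2° = 0.4879.
V₂ = V₁·(sin θ₂/sin θ₁) = 2.01·(0.4879/0.2079) = 4.716 km/s.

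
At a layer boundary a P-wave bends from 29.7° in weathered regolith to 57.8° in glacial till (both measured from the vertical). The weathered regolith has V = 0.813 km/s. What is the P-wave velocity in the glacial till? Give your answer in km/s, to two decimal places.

1.39 km/s

Snell's law: sin 29.7°/V₁ = sin 57.8°/V₂.
V₂ = V₁·sin 57.8°/sin 29.7° = 0.813 × 1.7079 = 1.39 km/s.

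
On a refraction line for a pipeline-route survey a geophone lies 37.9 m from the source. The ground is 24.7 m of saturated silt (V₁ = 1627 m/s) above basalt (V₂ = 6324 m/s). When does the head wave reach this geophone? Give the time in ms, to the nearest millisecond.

θ_c = arcsin(V₁/V₂) = arcsin(1627/6324) = 14.91°, cos θ_c = 0.9663.
Intercept time tᵢ = 2h cos θ_c / V₁ = 2·24.7·0.9663/1627 = 0.02934 s.
t = x/V₂ + tᵢ = 37.9/6324 + 0.02934 = 0.03533 s.

35 ms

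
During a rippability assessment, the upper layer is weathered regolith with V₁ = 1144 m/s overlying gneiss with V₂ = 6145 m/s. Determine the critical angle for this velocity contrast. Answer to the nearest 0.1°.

At critical incidence the refracted ray runs along the interface (θ₂ = 90°), so sin θ_c = V₁/V₂.
θ_c = arcsin(1144/6145) = arcsin 0.1862 = 10.73°.

10.7°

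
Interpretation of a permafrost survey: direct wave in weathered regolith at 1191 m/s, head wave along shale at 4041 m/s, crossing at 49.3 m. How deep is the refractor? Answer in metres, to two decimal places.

18.19 m

x_cross = 2h·√((V₂+V₁)/(V₂−V₁)) → h = x_cross / (2·√((V₂+V₁)/(V₂−V₁))).
√((V₂+V₁)/(V₂−V₁)) = √((4041+1191)/(4041−1191)) = 1.3549.
h = 49.3 / (2·1.3549) = 18.19 m.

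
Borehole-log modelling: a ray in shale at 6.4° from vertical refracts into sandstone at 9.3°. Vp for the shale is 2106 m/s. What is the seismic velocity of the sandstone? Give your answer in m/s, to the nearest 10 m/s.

Snell's law: sin 6.4°/V₁ = sin 9.3°/V₂.
V₂ = V₁·sin 9.3°/sin 6.4° = 2106 × 1.4498 = 3053.21 m/s.

3050 m/s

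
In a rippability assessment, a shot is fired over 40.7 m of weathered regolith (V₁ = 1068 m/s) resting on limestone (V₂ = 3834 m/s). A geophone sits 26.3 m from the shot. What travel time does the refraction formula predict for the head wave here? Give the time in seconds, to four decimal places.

t = x/V₂ + 2h·√(V₂²−V₁²)/(V₁V₂).
√(V₂²−V₁²) = √(3834²−1068²) = 3682.2 m/s; delay term = 2·40.7·3682.2/(1068·3834) = 0.07320 s.
t = 26.3/3834 + 0.07320 = 0.08006 s.

0.0801 s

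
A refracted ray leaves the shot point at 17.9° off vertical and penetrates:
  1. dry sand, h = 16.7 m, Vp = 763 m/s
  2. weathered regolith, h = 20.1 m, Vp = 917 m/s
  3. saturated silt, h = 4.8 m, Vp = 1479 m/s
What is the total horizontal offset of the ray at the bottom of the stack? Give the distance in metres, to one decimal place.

p = sin θ₁/V₁ = sin 17.9°/763 = 4.0283e-04 s/m is conserved through the stack.
Layer 1: θ = 17.90°; offset = 16.7·tan 17.90° = 5.394 m.
Layer 2: sin θ = p·917 = 0.3694 → θ = 21.68°; offset = 20.1·tan 21.68° = 7.990 m.
Layer 3: sin θ = p·1479 = 0.5958 → θ = 36.57°; offset = 4.8·tan 36.57° = 3.561 m.
Summing the layer offsets gives 16.944 m.

16.9 m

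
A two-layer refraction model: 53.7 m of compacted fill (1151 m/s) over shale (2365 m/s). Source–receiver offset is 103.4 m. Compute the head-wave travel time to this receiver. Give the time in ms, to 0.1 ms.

125.2 ms

θ_c = arcsin(V₁/V₂) = arcsin(1151/2365) = 29.12°, cos θ_c = 0.8736.
Intercept time tᵢ = 2h cos θ_c / V₁ = 2·53.7·0.8736/1151 = 0.08151 s.
t = x/V₂ + tᵢ = 103.4/2365 + 0.08151 = 0.12523 s.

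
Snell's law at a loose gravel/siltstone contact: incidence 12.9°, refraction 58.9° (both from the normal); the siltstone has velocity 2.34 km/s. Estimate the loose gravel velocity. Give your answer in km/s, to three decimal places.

0.610 km/s

Snell's law: sin 12.9°/V₁ = sin 58.9°/V₂.
V₁ = V₂·sin 12.9°/sin 58.9° = 2.34 × 0.2607 = 0.610 km/s.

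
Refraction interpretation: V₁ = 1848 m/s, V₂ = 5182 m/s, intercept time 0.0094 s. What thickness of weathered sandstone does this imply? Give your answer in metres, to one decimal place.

9.3 m

h = tᵢ·V₁·V₂ / (2·√(V₂²−V₁²)).
√(V₂²−V₁²) = √(5182² − 1848²) = 4841.3 m/s.
h = 0.0094 s × 1848 × 5182 / (2 × 4841.3) = 9.30 m.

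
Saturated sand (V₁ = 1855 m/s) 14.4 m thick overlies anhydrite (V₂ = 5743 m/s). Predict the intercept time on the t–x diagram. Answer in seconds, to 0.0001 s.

0.0147 s

θ_c = arcsin(V₁/V₂) = arcsin(1855/5743) = 18.84°; cos θ_c = 0.9464.
tᵢ = 2h·cos θ_c / V₁ = 2·14.4·0.9464 / 1855 = 0.01469 s.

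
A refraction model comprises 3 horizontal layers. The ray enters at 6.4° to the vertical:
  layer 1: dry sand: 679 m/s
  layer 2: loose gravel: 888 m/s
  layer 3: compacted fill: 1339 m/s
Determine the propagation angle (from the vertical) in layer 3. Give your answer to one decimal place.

12.7°

Snell's law across each interface conserves sin θ / V, so sin θ_3 = V_3·sin θ₁/V₁.
sin θ_3 = 1339 × sin 6.4° / 679 = 0.2198.
θ_3 = 12.70° from the vertical.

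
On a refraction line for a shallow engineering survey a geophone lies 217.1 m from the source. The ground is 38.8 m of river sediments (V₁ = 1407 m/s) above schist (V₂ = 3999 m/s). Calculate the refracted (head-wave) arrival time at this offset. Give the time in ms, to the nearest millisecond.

t = x/V₂ + 2h·√(V₂²−V₁²)/(V₁V₂).
√(V₂²−V₁²) = √(3999²−1407²) = 3743.3 m/s; delay term = 2·38.8·3743.3/(1407·3999) = 0.05163 s.
t = 217.1/3999 + 0.05163 = 0.10591 s.

106 ms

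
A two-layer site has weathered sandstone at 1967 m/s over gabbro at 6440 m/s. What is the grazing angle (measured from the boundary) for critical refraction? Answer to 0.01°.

At critical incidence the refracted ray runs along the interface (θ₂ = 90°), so sin θ_c = V₁/V₂.
θ_c = arcsin(1967/6440) = arcsin 0.3054 = 17.78°.
Measured from the interface: 90° − 17.78° = 72.22°.

72.22°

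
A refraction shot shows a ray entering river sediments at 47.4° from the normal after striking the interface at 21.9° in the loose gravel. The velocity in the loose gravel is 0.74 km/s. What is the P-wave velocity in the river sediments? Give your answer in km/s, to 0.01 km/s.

1.46 km/s

Snell's law: sin 21.9°/V₁ = sin 47.4°/V₂.
V₂ = V₁·sin 47.4°/sin 21.9° = 0.74 × 1.9735 = 1.46 km/s.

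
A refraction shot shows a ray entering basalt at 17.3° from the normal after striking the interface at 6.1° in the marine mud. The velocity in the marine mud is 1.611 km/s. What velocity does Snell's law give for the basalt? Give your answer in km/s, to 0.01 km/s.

4.51 km/s

Snell's law: sin 6.1°/V₁ = sin 17.3°/V₂.
V₂ = V₁·sin 17.3°/sin 6.1° = 1.611 × 2.7985 = 4.51 km/s.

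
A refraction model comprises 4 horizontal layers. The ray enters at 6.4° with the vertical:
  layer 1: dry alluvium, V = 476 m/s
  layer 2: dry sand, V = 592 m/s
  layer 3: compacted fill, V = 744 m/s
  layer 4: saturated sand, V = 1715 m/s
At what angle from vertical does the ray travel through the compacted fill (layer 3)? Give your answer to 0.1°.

10.0°

Ray parameter p = sin 6.4° / 476 = 2.3418e-04 s/m.
sin θ_3 = p·V_3 = 2.3418e-04 × 744 = 0.1742.
θ_3 = arcsin 0.1742 = 10.03°.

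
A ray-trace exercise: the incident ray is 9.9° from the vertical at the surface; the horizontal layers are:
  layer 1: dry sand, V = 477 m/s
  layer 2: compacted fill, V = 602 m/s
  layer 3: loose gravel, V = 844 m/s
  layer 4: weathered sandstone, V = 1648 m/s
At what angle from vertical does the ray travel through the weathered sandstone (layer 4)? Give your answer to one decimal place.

Snell's law across each interface conserves sin θ / V, so sin θ_4 = V_4·sin θ₁/V₁.
sin θ_4 = 1648 × sin 9.9° / 477 = 0.5940.
θ_4 = arcsin 0.5940 = 36.44°.

36.4°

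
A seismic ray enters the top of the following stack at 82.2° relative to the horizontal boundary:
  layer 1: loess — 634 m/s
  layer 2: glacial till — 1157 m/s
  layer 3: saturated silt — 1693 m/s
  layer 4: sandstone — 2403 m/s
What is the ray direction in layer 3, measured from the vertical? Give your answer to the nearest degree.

From the normal: θ₁ = 90° − 82.2° = 7.8°.
Snell's law across each interface conserves sin θ / V, so sin θ_3 = V_3·sin θ₁/V₁.
sin θ_3 = 1693 × sin 7.8° / 634 = 0.3624.
θ_3 = arcsin 0.3624 = 21.25°.

21°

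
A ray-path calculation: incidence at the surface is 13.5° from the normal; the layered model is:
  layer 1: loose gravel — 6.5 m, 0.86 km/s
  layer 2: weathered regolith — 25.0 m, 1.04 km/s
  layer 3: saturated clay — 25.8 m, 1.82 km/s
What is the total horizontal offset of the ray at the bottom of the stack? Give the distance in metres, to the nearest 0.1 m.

23.6 m

p = sin θ₁/V₁ = sin 13.5°/0.86 = 2.7145e-01 s/km is conserved through the stack.
Layer 1: θ = 13.50°; offset = 6.5·tan 13.50° = 1.561 m.
Layer 2: sin θ = p·1.04 = 0.2823 → θ = 16.40°; offset = 25.0·tan 16.40° = 7.357 m.
Layer 3: sin θ = p·1.82 = 0.4940 → θ = 29.61°; offset = 25.8·tan 29.61° = 14.660 m.
Summing the layer offsets gives 23.578 m.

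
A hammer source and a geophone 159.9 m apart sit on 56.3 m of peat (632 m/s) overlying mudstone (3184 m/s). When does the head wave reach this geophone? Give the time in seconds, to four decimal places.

θ_c = arcsin(V₁/V₂) = arcsin(632/3184) = 11.45°, cos θ_c = 0.9801.
Intercept time tᵢ = 2h cos θ_c / V₁ = 2·56.3·0.9801/632 = 0.17462 s.
t = x/V₂ + tᵢ = 159.9/3184 + 0.17462 = 0.22484 s.

0.2248 s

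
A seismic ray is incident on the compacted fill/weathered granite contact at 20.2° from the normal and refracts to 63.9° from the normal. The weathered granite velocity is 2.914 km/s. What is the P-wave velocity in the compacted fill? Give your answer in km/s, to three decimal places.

sin 20.2° = 0.3453; sin 63.9° = 0.8980.
V₁ = V₂·(sin θ₁/sin θ₂) = 2.914·(0.3453/0.8980) = 1.120 km/s.

1.120 km/s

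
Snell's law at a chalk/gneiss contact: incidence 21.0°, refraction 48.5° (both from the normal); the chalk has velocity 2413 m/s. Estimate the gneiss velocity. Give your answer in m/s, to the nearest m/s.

5043 m/s

sin 21.0° = 0.3584; sin 48.5° = 0.7490.
V₂ = V₁·(sin θ₂/sin θ₁) = 2413·(0.7490/0.3584) = 5042.95 m/s.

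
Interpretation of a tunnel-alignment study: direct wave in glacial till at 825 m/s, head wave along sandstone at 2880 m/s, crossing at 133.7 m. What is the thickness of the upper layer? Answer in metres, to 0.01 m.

49.79 m

h = (x_cross/2)·√((V₂−V₁)/(V₂+V₁)).
(V₂−V₁)/(V₂+V₁) = (2880−825)/(2880+825) = 0.5547; √ = 0.7448.
h = (133.7/2)·0.7448 = 49.79 m.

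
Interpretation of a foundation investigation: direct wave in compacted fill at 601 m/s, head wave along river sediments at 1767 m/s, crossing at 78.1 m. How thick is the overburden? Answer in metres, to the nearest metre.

h = (x_cross/2)·√((V₂−V₁)/(V₂+V₁)).
(V₂−V₁)/(V₂+V₁) = (1767−601)/(1767+601) = 0.4924; √ = 0.7017.
h = (78.1/2)·0.7017 = 27.40 m.

27 m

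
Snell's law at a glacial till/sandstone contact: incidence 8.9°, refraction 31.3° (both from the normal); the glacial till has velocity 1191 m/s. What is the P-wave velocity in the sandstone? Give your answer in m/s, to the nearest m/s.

3999 m/s

Snell's law: sin 8.9°/V₁ = sin 31.3°/V₂.
V₂ = V₁·sin 31.3°/sin 8.9° = 1191 × 3.3580 = 3999.39 m/s.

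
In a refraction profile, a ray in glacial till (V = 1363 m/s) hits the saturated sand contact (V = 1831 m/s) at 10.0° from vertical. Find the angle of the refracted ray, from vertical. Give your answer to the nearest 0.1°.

13.5°

Snell's law: sin θ₂ = (V₂/V₁)·sin θ₁ = (1831/1363)·sin 10.0° = 0.2333.
θ₂ = sin⁻¹(0.2333) = 13.49° (from vertical).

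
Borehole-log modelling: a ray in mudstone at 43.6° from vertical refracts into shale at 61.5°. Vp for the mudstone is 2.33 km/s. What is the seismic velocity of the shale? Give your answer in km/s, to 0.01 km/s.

sin 43.6° = 0.6896; sin 61.5° = 0.8788.
V₂ = V₁·(sin θ₂/sin θ₁) = 2.33·(0.8788/0.6896) = 2.97 km/s.

2.97 km/s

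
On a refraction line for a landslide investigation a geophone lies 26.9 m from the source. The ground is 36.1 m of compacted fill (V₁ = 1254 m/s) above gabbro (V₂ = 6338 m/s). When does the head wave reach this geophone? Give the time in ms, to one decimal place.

t = x/V₂ + 2h·√(V₂²−V₁²)/(V₁V₂).
√(V₂²−V₁²) = √(6338²−1254²) = 6212.7 m/s; delay term = 2·36.1·6212.7/(1254·6338) = 0.05644 s.
t = 26.9/6338 + 0.05644 = 0.06068 s.

60.7 ms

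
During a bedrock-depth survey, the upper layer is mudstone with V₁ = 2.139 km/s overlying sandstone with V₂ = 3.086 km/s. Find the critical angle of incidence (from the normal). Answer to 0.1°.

At critical incidence the refracted ray runs along the interface (θ₂ = 90°), so sin θ_c = V₁/V₂.
θ_c = arcsin(2.139/3.086) = arcsin 0.6931 = 43.88°.

43.9°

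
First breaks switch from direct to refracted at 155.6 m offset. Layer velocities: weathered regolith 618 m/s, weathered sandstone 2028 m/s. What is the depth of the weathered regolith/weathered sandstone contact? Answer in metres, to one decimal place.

x_cross = 2h·√((V₂+V₁)/(V₂−V₁)) → h = x_cross / (2·√((V₂+V₁)/(V₂−V₁))).
√((V₂+V₁)/(V₂−V₁)) = √((2028+618)/(2028−618)) = 1.3699.
h = 155.6 / (2·1.3699) = 56.79 m.

56.8 m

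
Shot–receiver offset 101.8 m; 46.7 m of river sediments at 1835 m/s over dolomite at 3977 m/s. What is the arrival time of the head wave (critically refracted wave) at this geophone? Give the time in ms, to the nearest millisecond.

θ_c = arcsin(V₁/V₂) = arcsin(1835/3977) = 27.48°, cos θ_c = 0.8872.
Intercept time tᵢ = 2h cos θ_c / V₁ = 2·46.7·0.8872/1835 = 0.04516 s.
t = x/V₂ + tᵢ = 101.8/3977 + 0.04516 = 0.07075 s.

71 ms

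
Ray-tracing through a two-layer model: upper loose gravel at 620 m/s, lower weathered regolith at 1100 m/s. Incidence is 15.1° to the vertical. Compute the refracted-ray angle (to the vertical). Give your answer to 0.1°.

27.5°

Snell's law: sin θ₂ = (V₂/V₁)·sin θ₁ = (1100/620)·sin 15.1° = 0.4622.
θ₂ = arcsin 0.4622 = 27.53° from the normal.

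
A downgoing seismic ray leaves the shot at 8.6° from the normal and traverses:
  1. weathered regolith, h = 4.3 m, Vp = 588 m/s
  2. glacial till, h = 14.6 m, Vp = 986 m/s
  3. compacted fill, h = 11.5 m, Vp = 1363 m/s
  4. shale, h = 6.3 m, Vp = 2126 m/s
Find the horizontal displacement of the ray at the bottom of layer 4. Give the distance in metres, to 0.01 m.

12.73 m

Apply Snell's law at each interface; in layer i the horizontal offset is hᵢ·tan θᵢ.
Layer 1: θ = 8.60°; offset = 4.3·tan 8.60° = 0.6503 m.
Layer 2: sin θ = 986·sin 8.6°/588 = 0.2508, θ = 14.52°; offset = 14.6·tan 14.52° = 3.7818 m.
Layer 3: sin θ = 1363·sin 8.6°/588 = 0.3466, θ = 20.28°; offset = 11.5·tan 20.28° = 4.2497 m.
Layer 4: sin θ = 2126·sin 8.6°/588 = 0.5407, θ = 32.73°; offset = 6.3·tan 32.73° = 4.0490 m.
Summing the layer offsets gives 12.7308 m.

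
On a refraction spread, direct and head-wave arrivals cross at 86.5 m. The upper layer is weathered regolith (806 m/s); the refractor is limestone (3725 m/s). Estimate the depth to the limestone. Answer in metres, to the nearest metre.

x_cross = 2h·√((V₂+V₁)/(V₂−V₁)) → h = x_cross / (2·√((V₂+V₁)/(V₂−V₁))).
√((V₂+V₁)/(V₂−V₁)) = √((3725+806)/(3725−806)) = 1.2459.
h = 86.5 / (2·1.2459) = 34.71 m.

35 m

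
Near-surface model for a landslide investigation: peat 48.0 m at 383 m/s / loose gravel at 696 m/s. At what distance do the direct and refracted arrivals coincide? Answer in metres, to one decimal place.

178.2 m

x_cross = 2h·√((V₂+V₁)/(V₂−V₁)).
(V₂+V₁)/(V₂−V₁) = (696+383)/(696−383) = 3.4473; √ = 1.8567.
x_cross = 2·48.0·1.8567 = 178.24 m.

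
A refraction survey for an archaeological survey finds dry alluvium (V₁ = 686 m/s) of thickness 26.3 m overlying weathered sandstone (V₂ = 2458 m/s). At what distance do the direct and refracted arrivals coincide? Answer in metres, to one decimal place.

x_cross = 2h·√((V₂+V₁)/(V₂−V₁)).
(V₂+V₁)/(V₂−V₁) = (2458+686)/(2458−686) = 1.7743; √ = 1.3320.
x_cross = 2·26.3·1.3320 = 70.06 m.

70.1 m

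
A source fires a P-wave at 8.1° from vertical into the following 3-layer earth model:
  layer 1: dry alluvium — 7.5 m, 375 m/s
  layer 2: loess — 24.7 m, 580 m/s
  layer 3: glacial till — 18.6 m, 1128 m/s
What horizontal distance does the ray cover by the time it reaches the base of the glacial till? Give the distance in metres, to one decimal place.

Apply Snell's law at each interface; in layer i the horizontal offset is hᵢ·tan θᵢ.
Layer 1: θ = 8.10°; offset = 7.5·tan 8.10° = 1.067 m.
Layer 2: sin θ = 580·sin 8.1°/375 = 0.2179, θ = 12.59°; offset = 24.7·tan 12.59° = 5.515 m.
Layer 3: sin θ = 1128·sin 8.1°/375 = 0.4238, θ = 25.08°; offset = 18.6·tan 25.08° = 8.704 m.
Total horizontal offset = 15.286 m.

15.3 m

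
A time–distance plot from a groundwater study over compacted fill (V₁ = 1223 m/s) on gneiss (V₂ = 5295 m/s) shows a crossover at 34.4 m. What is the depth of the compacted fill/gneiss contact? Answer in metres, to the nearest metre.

x_cross = 2h·√((V₂+V₁)/(V₂−V₁)) → h = x_cross / (2·√((V₂+V₁)/(V₂−V₁))).
√((V₂+V₁)/(V₂−V₁)) = √((5295+1223)/(5295−1223)) = 1.2652.
h = 34.4 / (2·1.2652) = 13.59 m.

14 m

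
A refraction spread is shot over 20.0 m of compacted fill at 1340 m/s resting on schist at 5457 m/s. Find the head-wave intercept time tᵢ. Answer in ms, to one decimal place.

28.9 ms

θ_c = arcsin(V₁/V₂) = arcsin(1340/5457) = 14.21°; cos θ_c = 0.9694.
tᵢ = 2h·cos θ_c / V₁ = 2·20.0·0.9694 / 1340 = 0.02894 s.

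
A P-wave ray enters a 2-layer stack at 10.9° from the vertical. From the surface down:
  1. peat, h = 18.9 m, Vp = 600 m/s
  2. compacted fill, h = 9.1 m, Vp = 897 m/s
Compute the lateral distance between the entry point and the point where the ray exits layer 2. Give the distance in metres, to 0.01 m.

p = sin θ₁/V₁ = sin 10.9°/600 = 3.1516e-04 s/m is conserved through the stack.
Layer 1: θ = 10.90°; offset = 18.9·tan 10.90° = 3.6396 m.
Layer 2: sin θ = p·897 = 0.2827 → θ = 16.42°; offset = 9.1·tan 16.42° = 2.6819 m.
Summing the layer offsets gives 6.3215 m.

6.32 m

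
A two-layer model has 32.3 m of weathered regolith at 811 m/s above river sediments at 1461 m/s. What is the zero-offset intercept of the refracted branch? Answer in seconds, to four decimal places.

tᵢ = 2h·√(V₂²−V₁²)/(V₁V₂).
√(V₂²−V₁²) = √(1461²−811²) = 1215.2 m/s.
tᵢ = 2·32.3·1215.2/(811·1461) = 0.06626 s.

0.0663 s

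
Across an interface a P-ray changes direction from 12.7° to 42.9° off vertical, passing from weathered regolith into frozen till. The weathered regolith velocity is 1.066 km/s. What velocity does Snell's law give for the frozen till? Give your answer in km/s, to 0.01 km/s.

sin 12.7° = 0.2198; sin 42.9° = 0.6807.
V₂ = V₁·(sin θ₂/sin θ₁) = 1.066·(0.6807/0.2198) = 3.30 km/s.

3.30 km/s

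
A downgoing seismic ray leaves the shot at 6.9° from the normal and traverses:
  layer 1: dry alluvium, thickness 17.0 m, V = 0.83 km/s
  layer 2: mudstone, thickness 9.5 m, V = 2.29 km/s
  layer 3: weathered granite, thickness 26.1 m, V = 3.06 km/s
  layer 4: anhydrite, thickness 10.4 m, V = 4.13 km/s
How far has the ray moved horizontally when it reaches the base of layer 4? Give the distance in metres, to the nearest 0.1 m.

26.0 m

Apply Snell's law at each interface; in layer i the horizontal offset is hᵢ·tan θᵢ.
Layer 1: θ = 6.90°; offset = 17.0·tan 6.90° = 2.057 m.
Layer 2: sin θ = 2.29·sin 6.9°/0.83 = 0.3315, θ = 19.36°; offset = 9.5·tan 19.36° = 3.338 m.
Layer 3: sin θ = 3.06·sin 6.9°/0.83 = 0.4429, θ = 26.29°; offset = 26.1·tan 26.29° = 12.894 m.
Layer 4: sin θ = 4.13·sin 6.9°/0.83 = 0.5978, θ = 36.71°; offset = 10.4·tan 36.71° = 7.755 m.
Summing the layer offsets gives 26.044 m.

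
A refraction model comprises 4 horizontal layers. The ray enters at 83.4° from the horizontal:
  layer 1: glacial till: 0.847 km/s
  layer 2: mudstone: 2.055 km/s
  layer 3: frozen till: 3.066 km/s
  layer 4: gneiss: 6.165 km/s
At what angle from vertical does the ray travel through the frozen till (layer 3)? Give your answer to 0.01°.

24.59°

From the normal: θ₁ = 90° − 83.4° = 6.6°.
Ray parameter p = sin 6.6° / 0.847 = 1.3570e-01 s/km.
sin θ_3 = p·V_3 = 1.3570e-01 × 3.066 = 0.4161.
θ_3 = arcsin 0.4161 = 24.59°.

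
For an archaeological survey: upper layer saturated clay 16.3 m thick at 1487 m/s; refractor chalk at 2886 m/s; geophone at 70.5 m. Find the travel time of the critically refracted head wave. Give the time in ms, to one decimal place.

43.2 ms

θ_c = arcsin(V₁/V₂) = arcsin(1487/2886) = 31.01°, cos θ_c = 0.8570.
Intercept time tᵢ = 2h cos θ_c / V₁ = 2·16.3·0.8570/1487 = 0.01879 s.
t = x/V₂ + tᵢ = 70.5/2886 + 0.01879 = 0.04322 s.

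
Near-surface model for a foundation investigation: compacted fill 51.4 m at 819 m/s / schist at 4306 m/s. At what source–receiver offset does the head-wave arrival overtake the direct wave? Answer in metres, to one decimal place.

124.6 m

x_cross = 2h·√((V₂+V₁)/(V₂−V₁)).
(V₂+V₁)/(V₂−V₁) = (4306+819)/(4306−819) = 1.4697; √ = 1.2123.
x_cross = 2·51.4·1.2123 = 124.63 m.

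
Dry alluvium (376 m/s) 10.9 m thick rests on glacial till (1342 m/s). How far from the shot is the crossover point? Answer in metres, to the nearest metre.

29 m

x_cross = 2h·√((V₂+V₁)/(V₂−V₁)).
(V₂+V₁)/(V₂−V₁) = (1342+376)/(1342−376) = 1.7785; √ = 1.3336.
x_cross = 2·10.9·1.3336 = 29.07 m.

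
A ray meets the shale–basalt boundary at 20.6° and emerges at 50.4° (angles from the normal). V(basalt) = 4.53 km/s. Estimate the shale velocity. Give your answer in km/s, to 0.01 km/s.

Snell's law: sin 20.6°/V₁ = sin 50.4°/V₂.
V₁ = V₂·sin 20.6°/sin 50.4° = 4.53 × 0.4566 = 2.07 km/s.

2.07 km/s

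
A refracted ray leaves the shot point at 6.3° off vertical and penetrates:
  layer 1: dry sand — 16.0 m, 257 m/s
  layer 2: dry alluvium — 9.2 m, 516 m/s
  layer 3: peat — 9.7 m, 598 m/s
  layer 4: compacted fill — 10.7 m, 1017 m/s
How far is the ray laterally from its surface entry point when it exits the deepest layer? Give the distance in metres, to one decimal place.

p = sin θ₁/V₁ = sin 6.3°/257 = 4.2698e-04 s/m is conserved through the stack.
Layer 1: θ = 6.30°; offset = 16.0·tan 6.30° = 1.766 m.
Layer 2: sin θ = p·516 = 0.2203 → θ = 12.73°; offset = 9.2·tan 12.73° = 2.078 m.
Layer 3: sin θ = p·598 = 0.2553 → θ = 14.79°; offset = 9.7·tan 14.79° = 2.562 m.
Layer 4: sin θ = p·1017 = 0.4342 → θ = 25.74°; offset = 10.7·tan 25.74° = 5.158 m.
Total horizontal offset = 11.564 m.

11.6 m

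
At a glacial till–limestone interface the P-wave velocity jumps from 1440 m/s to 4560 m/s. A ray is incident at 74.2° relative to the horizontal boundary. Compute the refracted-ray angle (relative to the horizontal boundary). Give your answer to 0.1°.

Angle from the normal: 90° − 74.2° = 15.8°.
Snell's law: sin θ₂ = (V₂/V₁)·sin θ₁ = (4560/1440)·sin 15.8° = 0.8622.
θ₂ = sin⁻¹(0.8622) = 59.57° (from vertical).
From the interface: 90° − 59.57° = 30.43°.

30.4°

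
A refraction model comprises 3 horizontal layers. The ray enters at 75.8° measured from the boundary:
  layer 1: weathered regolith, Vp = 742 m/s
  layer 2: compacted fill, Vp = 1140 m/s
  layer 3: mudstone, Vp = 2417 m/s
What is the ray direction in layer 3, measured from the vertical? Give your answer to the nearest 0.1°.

From the normal: θ₁ = 90° − 75.8° = 14.2°.
Snell's law across each interface conserves sin θ / V, so sin θ_3 = V_3·sin θ₁/V₁.
sin θ_3 = 2417 × sin 14.2° / 742 = 0.7991.
θ_3 = arcsin 0.7991 = 53.04°.

53.0°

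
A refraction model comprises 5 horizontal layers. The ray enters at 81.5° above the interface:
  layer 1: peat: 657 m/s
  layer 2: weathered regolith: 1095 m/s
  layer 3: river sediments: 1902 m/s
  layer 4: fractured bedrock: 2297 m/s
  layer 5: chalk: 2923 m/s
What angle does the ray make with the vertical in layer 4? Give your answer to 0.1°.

31.1°

From the normal: θ₁ = 90° − 81.5° = 8.5°.
Ray parameter p = sin 8.5° / 657 = 2.2498e-04 s/m.
sin θ_4 = p·V_4 = 2.2498e-04 × 2297 = 0.5168.
θ_4 = 31.12° from the vertical.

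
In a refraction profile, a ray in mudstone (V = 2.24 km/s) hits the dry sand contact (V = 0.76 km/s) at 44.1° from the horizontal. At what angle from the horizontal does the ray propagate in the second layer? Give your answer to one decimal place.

Angle from the normal: 90° − 44.1° = 45.9°.
Snell's law: sin θ₂ = (V₂/V₁)·sin θ₁ = (0.76/2.24)·sin 45.9° = 0.2436.
θ₂ = arcsin 0.2436 = 14.10° from the normal.
From the interface: 90° − 14.10° = 75.90°.

75.9°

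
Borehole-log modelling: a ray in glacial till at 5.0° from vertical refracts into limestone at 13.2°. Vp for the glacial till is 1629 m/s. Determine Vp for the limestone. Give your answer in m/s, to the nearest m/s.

4268 m/s

Snell's law: sin 5.0°/V₁ = sin 13.2°/V₂.
V₂ = V₁·sin 13.2°/sin 5.0° = 1629 × 2.6200 = 4268.03 m/s.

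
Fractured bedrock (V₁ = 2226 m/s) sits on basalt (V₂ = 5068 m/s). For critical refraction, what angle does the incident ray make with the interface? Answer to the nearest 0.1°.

At critical incidence the refracted ray runs along the interface (θ₂ = 90°), so sin θ_c = V₁/V₂.
θ_c = arcsin(2226/5068) = arcsin 0.4392 = 26.05°.
Measured from the interface: 90° − 26.05° = 63.95°.

63.9°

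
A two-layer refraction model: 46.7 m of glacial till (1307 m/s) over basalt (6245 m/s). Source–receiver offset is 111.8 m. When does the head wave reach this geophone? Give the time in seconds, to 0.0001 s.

t = x/V₂ + 2h·√(V₂²−V₁²)/(V₁V₂).
√(V₂²−V₁²) = √(6245²−1307²) = 6106.7 m/s; delay term = 2·46.7·6106.7/(1307·6245) = 0.06988 s.
t = 111.8/6245 + 0.06988 = 0.08778 s.

0.0878 s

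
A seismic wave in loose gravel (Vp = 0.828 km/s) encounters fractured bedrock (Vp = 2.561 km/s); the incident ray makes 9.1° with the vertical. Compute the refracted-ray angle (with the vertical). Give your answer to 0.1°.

Snell's law: sin θ₂ = (V₂/V₁)·sin θ₁ = (2.561/0.828)·sin 9.1° = 0.4892.
θ₂ = sin⁻¹(0.4892) = 29.29° (from vertical).

29.3°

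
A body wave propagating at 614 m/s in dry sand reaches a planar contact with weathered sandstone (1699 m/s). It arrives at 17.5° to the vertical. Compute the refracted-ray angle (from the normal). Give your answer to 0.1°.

56.3°

sin θ₁/V₁ = sin θ₂/V₂ ⇒ sin θ₂ = 1699·sin 17.5°/614 = 1699·0.3007/614 = 0.8321.
θ₂ = arcsin 0.8321 = 56.31° from the normal.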